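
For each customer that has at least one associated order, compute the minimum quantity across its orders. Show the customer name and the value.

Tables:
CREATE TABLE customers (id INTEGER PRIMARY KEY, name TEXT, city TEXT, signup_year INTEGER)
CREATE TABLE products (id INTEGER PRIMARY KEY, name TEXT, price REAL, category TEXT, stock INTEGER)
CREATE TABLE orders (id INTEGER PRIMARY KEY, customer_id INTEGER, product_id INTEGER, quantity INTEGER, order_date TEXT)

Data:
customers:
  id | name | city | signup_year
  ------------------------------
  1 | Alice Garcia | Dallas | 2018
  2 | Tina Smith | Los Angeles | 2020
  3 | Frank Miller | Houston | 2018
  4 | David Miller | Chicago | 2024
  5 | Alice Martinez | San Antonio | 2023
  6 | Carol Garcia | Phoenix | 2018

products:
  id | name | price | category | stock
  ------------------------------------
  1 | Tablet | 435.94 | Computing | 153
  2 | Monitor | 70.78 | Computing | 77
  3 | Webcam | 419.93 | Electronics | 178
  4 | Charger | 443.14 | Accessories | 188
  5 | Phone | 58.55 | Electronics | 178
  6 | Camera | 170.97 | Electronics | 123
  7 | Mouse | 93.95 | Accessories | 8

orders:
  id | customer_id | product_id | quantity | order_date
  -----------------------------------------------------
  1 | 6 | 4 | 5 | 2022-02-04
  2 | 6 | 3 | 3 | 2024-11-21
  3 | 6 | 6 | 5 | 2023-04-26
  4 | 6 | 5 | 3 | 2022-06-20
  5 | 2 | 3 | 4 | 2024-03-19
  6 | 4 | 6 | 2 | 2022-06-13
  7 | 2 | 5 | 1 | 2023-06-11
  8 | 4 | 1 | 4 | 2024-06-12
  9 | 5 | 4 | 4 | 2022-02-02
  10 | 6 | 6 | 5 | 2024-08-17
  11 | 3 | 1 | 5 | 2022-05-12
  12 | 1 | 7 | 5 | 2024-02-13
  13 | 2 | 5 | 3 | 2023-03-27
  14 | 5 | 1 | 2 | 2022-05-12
SELECT p.name, MIN(c.quantity) AS min_quantity FROM orders c JOIN customers p ON c.customer_id = p.id GROUP BY p.id, p.name

Execution result:
name | min_quantity
Alice Garcia | 5
Tina Smith | 1
Frank Miller | 5
David Miller | 2
Alice Martinez | 2
Carol Garcia | 3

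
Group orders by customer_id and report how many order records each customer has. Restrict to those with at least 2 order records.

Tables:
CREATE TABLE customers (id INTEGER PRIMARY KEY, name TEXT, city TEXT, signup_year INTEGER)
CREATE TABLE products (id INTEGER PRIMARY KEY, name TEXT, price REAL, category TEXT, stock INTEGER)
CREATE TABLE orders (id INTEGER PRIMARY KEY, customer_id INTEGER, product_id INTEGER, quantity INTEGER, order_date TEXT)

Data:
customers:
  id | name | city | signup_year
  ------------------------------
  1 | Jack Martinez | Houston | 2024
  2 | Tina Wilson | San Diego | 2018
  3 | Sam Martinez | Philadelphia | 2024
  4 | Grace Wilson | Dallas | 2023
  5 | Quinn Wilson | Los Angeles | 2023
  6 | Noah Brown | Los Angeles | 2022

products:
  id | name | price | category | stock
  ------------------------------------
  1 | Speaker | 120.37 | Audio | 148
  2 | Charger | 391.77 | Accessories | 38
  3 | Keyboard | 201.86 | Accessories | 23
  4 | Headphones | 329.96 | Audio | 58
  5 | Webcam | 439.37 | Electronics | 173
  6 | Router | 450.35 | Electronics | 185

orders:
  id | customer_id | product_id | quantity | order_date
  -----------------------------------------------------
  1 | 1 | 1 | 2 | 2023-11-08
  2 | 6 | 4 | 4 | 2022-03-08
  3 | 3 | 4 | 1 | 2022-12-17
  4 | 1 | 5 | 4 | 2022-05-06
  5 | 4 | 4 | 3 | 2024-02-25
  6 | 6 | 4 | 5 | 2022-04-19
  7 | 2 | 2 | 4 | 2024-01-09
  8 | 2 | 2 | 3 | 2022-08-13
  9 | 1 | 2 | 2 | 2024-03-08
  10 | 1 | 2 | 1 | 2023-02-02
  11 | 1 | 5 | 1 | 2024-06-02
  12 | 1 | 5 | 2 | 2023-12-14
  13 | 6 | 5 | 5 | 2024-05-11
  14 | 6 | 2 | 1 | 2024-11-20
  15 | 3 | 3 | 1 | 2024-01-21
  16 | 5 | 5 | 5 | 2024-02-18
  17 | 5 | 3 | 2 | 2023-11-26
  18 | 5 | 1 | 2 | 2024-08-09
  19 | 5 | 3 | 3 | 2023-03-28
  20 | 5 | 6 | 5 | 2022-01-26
SELECT customer_id, COUNT(*) AS order_count FROM orders GROUP BY customer_id HAVING COUNT(*) >= 2

Execution result:
customer_id | order_count
1 | 6
2 | 2
3 | 2
5 | 5
6 | 4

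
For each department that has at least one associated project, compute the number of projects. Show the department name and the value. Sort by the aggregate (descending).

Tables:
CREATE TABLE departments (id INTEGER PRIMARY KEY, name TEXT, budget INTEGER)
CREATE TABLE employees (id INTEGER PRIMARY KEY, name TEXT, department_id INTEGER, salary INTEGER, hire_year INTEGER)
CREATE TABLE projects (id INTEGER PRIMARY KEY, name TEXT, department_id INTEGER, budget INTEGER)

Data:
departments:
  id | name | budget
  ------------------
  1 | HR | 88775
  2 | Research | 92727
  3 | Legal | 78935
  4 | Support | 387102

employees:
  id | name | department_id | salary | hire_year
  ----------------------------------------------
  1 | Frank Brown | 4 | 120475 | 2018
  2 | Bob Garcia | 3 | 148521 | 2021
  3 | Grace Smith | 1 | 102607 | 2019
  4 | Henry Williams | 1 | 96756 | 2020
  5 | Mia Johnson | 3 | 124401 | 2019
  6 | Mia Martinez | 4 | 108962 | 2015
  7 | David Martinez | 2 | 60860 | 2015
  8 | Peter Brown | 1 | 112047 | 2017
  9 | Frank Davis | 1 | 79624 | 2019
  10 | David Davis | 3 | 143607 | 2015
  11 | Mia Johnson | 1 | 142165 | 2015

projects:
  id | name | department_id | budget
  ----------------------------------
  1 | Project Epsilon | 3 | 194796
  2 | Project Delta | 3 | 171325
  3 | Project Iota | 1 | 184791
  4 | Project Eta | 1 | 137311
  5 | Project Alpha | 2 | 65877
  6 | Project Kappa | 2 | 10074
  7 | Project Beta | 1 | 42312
SELECT p.name, COUNT(*) AS n FROM projects c JOIN departments p ON c.department_id = p.id GROUP BY p.id, p.name ORDER BY n DESC

Execution result:
name | n
HR | 3
Research | 2
Legal | 2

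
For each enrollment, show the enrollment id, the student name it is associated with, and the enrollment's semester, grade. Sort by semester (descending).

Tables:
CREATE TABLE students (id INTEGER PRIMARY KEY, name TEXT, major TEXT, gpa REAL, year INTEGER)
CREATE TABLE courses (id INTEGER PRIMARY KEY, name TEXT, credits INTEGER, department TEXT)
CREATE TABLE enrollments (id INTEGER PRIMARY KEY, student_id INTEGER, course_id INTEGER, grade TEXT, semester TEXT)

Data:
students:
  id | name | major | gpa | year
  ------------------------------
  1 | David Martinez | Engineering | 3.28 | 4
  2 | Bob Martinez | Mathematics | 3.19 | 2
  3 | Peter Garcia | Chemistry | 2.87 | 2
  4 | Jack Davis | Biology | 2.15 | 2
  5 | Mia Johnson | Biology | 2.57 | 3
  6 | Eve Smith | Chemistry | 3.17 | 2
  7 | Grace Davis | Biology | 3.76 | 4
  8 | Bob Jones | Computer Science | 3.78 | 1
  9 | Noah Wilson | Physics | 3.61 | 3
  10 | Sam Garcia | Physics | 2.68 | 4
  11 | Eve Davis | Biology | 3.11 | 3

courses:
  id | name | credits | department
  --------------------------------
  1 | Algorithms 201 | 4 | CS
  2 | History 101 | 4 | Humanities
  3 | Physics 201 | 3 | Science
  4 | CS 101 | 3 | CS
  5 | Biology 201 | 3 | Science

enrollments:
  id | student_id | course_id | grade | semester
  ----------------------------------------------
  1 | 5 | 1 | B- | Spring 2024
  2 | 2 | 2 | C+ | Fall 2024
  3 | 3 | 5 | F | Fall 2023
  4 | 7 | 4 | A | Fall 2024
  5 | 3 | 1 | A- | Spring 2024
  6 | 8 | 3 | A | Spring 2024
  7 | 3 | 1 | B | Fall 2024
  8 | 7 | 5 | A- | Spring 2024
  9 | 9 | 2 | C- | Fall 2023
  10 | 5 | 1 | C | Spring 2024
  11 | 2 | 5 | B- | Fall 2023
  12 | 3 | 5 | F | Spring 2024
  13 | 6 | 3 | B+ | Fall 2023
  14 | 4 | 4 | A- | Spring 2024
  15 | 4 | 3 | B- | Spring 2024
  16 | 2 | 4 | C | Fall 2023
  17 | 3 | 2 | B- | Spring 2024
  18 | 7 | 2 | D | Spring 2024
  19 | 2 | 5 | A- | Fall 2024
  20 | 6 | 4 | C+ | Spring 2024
SELECT c.id, p.name AS student, c.semester, c.grade FROM enrollments c JOIN students p ON c.student_id = p.id ORDER BY c.semester DESC

Execution result:
id | student | semester | grade
1 | Mia Johnson | Spring 2024 | B-
5 | Peter Garcia | Spring 2024 | A-
6 | Bob Jones | Spring 2024 | A
8 | Grace Davis | Spring 2024 | A-
10 | Mia Johnson | Spring 2024 | C
12 | Peter Garcia | Spring 2024 | F
14 | Jack Davis | Spring 2024 | A-
15 | Jack Davis | Spring 2024 | B-
17 | Peter Garcia | Spring 2024 | B-
18 | Grace Davis | Spring 2024 | D
20 | Eve Smith | Spring 2024 | C+
2 | Bob Martinez | Fall 2024 | C+
4 | Grace Davis | Fall 2024 | A
7 | Peter Garcia | Fall 2024 | B
19 | Bob Martinez | Fall 2024 | A-
3 | Peter Garcia | Fall 2023 | F
9 | Noah Wilson | Fall 2023 | C-
11 | Bob Martinez | Fall 2023 | B-
13 | Eve Smith | Fall 2023 | B+
16 | Bob Martinez | Fall 2023 | C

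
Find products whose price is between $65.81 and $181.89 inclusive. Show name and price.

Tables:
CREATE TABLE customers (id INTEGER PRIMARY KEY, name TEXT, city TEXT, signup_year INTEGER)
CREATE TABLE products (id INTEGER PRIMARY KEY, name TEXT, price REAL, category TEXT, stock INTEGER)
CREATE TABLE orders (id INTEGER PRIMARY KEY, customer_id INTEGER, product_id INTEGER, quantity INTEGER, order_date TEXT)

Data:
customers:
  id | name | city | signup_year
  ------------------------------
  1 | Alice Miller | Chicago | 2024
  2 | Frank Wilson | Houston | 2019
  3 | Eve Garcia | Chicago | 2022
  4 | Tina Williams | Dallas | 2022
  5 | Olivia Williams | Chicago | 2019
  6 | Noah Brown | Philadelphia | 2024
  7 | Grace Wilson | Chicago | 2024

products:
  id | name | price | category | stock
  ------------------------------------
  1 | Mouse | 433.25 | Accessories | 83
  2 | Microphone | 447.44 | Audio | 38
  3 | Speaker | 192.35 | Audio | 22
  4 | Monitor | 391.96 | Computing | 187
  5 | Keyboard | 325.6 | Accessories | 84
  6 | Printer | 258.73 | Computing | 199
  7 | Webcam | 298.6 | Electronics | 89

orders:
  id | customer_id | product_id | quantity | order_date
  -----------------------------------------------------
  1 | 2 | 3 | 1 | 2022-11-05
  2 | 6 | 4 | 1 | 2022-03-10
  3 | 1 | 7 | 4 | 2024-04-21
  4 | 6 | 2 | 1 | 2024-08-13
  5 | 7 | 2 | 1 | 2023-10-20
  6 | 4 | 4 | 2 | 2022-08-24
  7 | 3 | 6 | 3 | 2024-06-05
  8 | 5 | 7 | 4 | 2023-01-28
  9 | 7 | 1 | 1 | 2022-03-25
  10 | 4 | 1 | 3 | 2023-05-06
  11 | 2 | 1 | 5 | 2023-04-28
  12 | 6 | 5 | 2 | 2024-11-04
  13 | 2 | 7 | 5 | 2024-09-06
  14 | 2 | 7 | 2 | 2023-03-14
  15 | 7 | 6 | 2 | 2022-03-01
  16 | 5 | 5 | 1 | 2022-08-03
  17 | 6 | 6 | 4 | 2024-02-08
SELECT name, price FROM products WHERE price BETWEEN 65.81 AND 181.89

Execution result:
(no rows)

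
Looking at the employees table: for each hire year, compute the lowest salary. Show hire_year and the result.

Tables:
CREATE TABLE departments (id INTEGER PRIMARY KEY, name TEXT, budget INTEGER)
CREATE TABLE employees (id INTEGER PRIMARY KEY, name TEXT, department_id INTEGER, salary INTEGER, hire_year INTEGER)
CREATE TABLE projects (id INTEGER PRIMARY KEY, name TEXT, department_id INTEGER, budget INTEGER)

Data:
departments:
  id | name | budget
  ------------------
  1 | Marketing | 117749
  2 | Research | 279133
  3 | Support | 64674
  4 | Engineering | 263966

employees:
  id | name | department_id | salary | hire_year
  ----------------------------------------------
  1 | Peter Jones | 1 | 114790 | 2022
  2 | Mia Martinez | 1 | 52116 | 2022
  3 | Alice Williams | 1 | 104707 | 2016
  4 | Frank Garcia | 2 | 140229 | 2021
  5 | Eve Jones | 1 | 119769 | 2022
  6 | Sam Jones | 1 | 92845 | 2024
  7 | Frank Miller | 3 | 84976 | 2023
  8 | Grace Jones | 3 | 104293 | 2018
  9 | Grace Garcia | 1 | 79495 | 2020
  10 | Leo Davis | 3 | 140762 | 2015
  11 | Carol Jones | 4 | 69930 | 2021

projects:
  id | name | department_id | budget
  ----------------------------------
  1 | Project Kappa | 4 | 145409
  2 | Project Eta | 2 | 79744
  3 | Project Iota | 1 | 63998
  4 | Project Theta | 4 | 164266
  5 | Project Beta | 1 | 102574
SELECT hire_year, MIN(salary) AS min_salary FROM employees GROUP BY hire_year

Execution result:
hire_year | min_salary
2015 | 140762
2016 | 104707
2018 | 104293
2020 | 79495
2021 | 69930
2022 | 52116
2023 | 84976
2024 | 92845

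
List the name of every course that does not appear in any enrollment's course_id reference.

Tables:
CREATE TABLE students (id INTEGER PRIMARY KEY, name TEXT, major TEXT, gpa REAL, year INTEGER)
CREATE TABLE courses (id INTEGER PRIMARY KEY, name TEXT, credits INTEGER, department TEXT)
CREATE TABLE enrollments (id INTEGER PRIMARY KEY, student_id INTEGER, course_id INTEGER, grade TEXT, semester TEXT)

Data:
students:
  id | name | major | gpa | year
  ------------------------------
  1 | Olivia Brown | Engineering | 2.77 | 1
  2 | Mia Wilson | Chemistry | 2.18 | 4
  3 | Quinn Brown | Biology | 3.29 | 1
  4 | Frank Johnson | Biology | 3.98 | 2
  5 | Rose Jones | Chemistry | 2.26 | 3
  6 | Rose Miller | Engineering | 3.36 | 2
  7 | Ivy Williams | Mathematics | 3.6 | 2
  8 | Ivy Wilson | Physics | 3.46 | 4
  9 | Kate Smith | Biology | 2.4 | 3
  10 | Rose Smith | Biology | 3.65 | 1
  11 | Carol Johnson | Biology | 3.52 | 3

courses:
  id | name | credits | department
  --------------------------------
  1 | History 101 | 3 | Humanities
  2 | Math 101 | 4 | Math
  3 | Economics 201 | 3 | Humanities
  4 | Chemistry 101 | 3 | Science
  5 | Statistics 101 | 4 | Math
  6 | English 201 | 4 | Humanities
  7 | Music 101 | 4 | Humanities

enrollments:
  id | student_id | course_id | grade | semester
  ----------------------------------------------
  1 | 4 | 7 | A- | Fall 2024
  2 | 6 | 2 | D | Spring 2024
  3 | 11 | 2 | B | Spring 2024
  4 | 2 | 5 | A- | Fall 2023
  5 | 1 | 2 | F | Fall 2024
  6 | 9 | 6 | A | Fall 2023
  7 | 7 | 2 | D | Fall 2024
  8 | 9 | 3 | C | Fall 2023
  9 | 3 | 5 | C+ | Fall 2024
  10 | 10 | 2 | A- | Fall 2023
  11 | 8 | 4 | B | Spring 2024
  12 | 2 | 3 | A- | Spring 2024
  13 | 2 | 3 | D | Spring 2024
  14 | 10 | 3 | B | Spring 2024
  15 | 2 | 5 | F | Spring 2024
SELECT p.name FROM courses p LEFT JOIN enrollments c ON c.course_id = p.id WHERE c.id IS NULL

Execution result:
History 101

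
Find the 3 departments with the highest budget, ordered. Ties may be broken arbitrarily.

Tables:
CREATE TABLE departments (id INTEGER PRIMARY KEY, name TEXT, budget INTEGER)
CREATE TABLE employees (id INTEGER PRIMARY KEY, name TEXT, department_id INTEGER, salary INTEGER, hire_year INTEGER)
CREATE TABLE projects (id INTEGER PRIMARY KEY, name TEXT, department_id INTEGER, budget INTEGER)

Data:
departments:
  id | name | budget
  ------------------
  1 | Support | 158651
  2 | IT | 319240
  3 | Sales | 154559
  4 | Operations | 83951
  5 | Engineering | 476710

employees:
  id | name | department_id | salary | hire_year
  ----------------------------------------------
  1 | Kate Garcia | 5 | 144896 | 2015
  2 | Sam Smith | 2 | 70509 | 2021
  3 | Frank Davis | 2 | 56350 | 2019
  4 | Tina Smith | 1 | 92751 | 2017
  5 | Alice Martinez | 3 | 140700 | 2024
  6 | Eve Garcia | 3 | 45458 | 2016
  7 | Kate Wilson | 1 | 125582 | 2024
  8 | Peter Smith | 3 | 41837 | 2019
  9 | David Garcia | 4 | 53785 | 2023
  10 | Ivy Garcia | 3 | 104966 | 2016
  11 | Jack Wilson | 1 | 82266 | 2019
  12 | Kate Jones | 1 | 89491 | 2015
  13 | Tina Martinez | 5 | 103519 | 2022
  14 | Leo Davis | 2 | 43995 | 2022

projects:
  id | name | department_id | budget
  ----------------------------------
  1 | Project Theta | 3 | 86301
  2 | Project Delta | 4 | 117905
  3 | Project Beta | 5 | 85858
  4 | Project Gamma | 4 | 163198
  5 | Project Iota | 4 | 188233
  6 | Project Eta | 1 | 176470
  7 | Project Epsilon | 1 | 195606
SELECT name, budget FROM departments ORDER BY budget DESC LIMIT 3

Execution result:
name | budget
Engineering | 476710
IT | 319240
Support | 158651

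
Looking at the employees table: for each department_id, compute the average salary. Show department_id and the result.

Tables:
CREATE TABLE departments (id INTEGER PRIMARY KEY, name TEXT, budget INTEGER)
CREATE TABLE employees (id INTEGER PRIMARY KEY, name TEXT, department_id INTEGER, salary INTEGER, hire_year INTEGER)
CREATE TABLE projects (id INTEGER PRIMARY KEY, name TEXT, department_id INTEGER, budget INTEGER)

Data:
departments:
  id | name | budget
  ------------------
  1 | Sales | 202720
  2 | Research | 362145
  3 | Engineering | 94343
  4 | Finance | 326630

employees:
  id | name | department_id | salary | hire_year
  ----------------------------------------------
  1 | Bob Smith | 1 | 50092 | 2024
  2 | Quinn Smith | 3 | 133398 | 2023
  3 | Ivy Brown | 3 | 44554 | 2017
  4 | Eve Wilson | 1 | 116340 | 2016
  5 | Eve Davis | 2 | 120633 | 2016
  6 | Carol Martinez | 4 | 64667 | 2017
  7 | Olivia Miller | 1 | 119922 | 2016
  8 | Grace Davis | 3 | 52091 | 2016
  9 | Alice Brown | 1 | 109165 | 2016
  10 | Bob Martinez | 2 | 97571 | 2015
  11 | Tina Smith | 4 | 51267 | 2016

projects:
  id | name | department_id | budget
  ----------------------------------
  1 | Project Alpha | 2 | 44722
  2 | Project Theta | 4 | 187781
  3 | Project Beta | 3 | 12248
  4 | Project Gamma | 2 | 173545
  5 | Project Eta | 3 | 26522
SELECT department_id, AVG(salary) AS avg_salary FROM employees GROUP BY department_id

Execution result:
department_id | avg_salary
1 | 98879.75
2 | 109102.00
3 | 76681.00
4 | 57967.00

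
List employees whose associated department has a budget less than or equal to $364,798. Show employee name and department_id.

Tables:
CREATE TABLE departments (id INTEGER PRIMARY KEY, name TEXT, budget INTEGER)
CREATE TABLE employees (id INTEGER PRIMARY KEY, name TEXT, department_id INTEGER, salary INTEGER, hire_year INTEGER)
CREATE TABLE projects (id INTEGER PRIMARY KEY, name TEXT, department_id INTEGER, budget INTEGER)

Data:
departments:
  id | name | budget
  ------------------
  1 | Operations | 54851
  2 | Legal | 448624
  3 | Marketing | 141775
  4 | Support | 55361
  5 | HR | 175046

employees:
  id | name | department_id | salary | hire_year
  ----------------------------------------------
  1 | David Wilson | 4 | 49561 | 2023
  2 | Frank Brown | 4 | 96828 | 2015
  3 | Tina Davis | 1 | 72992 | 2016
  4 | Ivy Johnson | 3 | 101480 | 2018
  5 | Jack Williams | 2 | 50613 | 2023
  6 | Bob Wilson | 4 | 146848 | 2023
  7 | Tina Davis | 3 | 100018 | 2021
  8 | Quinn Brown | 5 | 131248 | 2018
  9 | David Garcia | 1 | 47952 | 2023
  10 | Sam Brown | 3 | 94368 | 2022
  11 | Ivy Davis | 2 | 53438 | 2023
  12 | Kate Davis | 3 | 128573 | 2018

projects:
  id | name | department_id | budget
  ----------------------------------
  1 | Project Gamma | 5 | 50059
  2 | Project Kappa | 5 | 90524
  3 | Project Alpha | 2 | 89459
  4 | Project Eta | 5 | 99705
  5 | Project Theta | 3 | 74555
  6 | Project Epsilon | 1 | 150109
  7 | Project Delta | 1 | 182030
SELECT name, department_id FROM employees WHERE department_id IN (SELECT id FROM departments WHERE budget <= 364798)

Execution result:
name | department_id
David Wilson | 4
Frank Brown | 4
Tina Davis | 1
Ivy Johnson | 3
Bob Wilson | 4
Tina Davis | 3
Quinn Brown | 5
David Garcia | 1
Sam Brown | 3
Kate Davis | 3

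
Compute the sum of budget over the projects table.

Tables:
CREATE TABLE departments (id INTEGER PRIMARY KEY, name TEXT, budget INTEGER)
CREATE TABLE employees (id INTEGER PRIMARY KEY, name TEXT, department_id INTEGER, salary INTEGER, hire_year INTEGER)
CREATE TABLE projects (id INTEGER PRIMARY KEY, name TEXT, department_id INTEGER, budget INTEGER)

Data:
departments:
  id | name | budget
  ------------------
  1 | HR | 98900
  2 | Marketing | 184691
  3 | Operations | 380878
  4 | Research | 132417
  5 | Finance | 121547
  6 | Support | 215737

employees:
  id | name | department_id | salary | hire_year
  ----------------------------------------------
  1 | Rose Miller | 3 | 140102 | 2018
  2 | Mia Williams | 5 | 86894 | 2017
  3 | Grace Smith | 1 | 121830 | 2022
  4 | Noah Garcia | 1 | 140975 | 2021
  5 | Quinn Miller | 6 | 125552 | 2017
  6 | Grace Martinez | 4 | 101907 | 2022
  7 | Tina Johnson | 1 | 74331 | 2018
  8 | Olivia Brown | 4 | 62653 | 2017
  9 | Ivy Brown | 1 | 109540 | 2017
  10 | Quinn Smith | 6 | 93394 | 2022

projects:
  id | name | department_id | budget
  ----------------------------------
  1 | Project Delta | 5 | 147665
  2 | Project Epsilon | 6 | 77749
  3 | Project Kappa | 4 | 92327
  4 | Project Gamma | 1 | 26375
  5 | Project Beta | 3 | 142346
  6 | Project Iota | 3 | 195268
SELECT SUM(budget) FROM projects

Execution result:
681730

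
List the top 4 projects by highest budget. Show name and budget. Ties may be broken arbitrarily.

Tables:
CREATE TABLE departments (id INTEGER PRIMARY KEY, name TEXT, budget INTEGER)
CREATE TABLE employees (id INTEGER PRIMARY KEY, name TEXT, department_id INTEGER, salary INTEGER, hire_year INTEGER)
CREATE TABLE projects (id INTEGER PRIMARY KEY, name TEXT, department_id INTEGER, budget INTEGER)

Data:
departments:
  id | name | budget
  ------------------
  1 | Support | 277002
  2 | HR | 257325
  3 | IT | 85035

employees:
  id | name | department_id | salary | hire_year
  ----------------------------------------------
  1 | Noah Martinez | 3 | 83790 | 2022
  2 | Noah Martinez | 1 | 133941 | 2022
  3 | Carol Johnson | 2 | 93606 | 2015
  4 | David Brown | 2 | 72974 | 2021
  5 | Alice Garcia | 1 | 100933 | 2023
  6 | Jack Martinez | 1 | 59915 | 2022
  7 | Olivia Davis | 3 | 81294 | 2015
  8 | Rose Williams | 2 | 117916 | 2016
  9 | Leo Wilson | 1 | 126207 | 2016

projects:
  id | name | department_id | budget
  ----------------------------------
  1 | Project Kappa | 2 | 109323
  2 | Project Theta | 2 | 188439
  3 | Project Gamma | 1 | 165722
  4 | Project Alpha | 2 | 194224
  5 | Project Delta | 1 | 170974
SELECT name, budget FROM projects ORDER BY budget DESC LIMIT 4

Execution result:
name | budget
Project Alpha | 194224
Project Theta | 188439
Project Delta | 170974
Project Gamma | 165722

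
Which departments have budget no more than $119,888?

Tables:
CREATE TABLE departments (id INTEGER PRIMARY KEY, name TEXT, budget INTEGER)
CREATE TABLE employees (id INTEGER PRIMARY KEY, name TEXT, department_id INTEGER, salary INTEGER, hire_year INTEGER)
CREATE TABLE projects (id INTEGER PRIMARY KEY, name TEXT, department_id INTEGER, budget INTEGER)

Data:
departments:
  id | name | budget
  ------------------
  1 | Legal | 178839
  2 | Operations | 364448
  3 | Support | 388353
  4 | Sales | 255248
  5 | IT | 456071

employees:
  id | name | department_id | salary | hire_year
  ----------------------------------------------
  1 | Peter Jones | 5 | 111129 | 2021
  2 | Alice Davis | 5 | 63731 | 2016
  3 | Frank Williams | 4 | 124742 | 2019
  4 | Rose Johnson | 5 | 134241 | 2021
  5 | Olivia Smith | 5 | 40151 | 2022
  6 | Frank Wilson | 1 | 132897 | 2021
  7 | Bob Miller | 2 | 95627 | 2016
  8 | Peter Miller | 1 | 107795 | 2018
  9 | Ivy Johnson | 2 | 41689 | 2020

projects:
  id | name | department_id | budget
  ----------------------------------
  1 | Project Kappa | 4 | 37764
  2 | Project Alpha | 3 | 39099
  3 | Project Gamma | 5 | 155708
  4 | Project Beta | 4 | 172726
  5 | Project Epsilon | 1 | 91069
SELECT name, budget FROM departments WHERE budget <= 119888

Execution result:
(no rows)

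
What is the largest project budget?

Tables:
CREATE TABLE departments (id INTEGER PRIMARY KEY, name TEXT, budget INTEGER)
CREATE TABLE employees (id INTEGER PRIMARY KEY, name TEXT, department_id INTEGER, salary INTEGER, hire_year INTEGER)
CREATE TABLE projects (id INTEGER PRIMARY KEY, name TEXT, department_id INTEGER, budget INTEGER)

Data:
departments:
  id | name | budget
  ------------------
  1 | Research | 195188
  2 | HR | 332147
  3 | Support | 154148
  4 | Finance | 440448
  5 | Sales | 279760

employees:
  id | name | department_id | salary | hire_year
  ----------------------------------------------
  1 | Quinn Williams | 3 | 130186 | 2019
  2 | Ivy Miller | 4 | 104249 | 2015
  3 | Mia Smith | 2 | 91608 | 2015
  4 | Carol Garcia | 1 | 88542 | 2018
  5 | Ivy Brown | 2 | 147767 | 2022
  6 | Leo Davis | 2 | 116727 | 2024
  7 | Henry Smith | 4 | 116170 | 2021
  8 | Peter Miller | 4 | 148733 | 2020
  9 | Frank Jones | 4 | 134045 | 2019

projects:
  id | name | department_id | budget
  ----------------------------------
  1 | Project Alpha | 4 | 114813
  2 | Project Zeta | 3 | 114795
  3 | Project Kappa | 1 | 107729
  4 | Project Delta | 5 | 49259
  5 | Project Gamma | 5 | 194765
SELECT MAX(budget) FROM projects

Execution result:
194765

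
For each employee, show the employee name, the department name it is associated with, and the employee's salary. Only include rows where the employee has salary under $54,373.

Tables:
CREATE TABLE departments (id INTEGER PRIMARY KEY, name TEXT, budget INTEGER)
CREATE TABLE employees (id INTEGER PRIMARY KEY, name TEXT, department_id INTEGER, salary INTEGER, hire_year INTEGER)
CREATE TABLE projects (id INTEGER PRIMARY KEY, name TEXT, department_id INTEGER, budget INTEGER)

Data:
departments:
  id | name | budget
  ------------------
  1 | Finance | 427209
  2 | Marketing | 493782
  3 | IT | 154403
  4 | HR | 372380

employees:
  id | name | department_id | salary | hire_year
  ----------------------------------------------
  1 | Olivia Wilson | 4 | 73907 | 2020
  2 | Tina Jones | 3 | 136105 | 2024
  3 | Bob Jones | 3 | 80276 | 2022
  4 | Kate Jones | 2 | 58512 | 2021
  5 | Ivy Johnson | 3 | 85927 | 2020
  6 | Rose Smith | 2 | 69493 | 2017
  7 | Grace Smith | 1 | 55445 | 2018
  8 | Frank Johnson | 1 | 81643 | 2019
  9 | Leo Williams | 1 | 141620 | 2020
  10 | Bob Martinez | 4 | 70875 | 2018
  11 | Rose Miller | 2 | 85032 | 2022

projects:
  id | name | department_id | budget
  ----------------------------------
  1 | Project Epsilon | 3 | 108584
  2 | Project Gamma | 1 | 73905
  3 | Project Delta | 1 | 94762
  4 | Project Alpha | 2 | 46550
SELECT c.name, p.name AS department, c.salary FROM employees c JOIN departments p ON c.department_id = p.id WHERE c.salary < 54373

Execution result:
(no rows)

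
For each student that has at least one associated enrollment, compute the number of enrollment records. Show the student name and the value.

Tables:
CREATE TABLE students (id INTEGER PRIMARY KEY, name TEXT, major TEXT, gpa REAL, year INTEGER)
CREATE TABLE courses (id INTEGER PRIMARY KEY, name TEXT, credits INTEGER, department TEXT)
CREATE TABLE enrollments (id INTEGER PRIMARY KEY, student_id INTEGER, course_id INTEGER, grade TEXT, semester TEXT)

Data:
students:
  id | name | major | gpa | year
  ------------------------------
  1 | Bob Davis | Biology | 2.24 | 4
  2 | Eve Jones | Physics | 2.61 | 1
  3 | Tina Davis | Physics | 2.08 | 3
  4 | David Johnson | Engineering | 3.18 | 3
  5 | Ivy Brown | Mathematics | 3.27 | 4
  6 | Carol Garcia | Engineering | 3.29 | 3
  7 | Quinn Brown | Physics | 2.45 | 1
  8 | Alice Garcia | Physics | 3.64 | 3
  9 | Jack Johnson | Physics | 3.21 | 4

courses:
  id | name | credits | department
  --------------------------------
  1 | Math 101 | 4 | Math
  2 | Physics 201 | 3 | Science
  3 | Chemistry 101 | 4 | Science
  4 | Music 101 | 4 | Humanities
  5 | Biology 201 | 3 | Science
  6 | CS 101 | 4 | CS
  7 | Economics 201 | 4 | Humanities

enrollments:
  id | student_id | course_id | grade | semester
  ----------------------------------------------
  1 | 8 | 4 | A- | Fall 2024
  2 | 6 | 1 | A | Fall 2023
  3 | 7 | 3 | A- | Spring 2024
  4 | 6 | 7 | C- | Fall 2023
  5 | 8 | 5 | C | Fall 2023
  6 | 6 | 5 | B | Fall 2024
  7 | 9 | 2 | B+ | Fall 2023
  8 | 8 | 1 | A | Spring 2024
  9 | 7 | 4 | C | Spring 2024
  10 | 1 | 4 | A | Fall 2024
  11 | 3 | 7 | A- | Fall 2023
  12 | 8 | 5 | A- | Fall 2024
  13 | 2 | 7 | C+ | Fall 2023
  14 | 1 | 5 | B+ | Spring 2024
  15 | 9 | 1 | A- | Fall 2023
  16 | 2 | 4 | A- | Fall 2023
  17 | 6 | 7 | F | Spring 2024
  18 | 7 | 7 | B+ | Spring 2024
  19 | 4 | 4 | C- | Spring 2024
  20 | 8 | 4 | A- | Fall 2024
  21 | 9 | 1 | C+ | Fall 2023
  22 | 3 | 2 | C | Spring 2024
SELECT p.name, COUNT(*) AS n FROM enrollments c JOIN students p ON c.student_id = p.id GROUP BY p.id, p.name

Execution result:
name | n
Bob Davis | 2
Eve Jones | 2
Tina Davis | 2
David Johnson | 1
Carol Garcia | 4
Quinn Brown | 3
Alice Garcia | 5
Jack Johnson | 3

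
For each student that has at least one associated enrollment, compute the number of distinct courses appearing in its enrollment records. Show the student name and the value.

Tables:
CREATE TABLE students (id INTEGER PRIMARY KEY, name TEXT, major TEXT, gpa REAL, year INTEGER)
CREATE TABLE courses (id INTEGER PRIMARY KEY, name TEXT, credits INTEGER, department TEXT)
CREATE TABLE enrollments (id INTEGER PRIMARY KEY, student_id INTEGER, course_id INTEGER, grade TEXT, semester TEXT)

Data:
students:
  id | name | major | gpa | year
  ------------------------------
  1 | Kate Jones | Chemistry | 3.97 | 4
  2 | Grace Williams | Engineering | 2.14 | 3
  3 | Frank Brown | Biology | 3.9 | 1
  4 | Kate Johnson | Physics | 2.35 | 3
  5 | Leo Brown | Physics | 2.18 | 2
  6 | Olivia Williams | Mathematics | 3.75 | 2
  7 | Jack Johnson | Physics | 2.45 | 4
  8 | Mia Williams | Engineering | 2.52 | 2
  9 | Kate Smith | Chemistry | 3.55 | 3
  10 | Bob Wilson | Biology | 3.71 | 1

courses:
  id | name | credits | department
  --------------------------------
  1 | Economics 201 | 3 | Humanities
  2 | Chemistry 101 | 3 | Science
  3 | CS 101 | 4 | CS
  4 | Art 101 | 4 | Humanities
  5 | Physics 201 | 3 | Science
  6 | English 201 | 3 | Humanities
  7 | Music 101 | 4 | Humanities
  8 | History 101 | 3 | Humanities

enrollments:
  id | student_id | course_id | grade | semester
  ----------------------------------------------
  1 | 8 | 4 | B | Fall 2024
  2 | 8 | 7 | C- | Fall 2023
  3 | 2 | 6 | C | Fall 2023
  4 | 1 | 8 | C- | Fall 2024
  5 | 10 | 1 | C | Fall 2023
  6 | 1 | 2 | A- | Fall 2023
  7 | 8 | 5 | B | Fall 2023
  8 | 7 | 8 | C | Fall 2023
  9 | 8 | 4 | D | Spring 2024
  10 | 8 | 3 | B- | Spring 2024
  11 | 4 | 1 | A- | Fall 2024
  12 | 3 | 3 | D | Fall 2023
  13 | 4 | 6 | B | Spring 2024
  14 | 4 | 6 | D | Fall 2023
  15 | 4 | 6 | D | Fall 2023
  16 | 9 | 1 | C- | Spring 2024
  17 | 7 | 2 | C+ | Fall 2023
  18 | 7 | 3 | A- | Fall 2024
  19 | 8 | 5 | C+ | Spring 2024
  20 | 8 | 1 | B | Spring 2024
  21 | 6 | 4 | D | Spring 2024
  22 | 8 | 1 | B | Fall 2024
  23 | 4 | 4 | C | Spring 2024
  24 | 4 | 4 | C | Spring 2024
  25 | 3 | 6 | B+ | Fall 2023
SELECT p.name, COUNT(DISTINCT c.course_id) AS distinct_course_count FROM enrollments c JOIN students p ON c.student_id = p.id GROUP BY p.id, p.name

Execution result:
name | distinct_course_count
Kate Jones | 2
Grace Williams | 1
Frank Brown | 2
Kate Johnson | 3
Olivia Williams | 1
Jack Johnson | 3
Mia Williams | 5
Kate Smith | 1
Bob Wilson | 1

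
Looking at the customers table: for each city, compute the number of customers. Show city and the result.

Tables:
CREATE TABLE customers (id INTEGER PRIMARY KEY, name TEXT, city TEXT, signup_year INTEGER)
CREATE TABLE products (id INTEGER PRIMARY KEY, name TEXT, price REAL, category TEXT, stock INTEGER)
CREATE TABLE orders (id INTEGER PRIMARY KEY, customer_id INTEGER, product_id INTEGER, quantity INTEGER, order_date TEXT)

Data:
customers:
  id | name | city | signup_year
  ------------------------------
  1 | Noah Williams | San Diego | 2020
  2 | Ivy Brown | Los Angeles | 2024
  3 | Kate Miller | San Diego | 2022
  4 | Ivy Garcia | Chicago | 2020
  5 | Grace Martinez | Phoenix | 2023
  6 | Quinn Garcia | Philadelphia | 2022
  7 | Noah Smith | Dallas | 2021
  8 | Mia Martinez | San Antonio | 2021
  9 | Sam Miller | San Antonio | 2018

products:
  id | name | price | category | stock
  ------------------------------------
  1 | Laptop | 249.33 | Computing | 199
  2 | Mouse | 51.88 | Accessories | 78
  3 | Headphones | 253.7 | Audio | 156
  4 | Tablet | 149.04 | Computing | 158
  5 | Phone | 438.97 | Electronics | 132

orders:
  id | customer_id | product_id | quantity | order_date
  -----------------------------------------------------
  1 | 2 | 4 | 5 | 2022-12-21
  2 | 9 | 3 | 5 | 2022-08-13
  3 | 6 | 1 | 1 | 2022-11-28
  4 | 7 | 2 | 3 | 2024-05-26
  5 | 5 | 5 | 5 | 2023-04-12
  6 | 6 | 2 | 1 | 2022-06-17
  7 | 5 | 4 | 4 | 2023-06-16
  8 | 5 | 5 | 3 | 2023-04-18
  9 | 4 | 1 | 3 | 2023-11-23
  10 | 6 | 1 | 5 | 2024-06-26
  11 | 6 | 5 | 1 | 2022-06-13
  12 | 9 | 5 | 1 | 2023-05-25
SELECT city, COUNT(*) AS n FROM customers GROUP BY city

Execution result:
city | n
Chicago | 1
Dallas | 1
Los Angeles | 1
Philadelphia | 1
Phoenix | 1
San Antonio | 2
San Diego | 2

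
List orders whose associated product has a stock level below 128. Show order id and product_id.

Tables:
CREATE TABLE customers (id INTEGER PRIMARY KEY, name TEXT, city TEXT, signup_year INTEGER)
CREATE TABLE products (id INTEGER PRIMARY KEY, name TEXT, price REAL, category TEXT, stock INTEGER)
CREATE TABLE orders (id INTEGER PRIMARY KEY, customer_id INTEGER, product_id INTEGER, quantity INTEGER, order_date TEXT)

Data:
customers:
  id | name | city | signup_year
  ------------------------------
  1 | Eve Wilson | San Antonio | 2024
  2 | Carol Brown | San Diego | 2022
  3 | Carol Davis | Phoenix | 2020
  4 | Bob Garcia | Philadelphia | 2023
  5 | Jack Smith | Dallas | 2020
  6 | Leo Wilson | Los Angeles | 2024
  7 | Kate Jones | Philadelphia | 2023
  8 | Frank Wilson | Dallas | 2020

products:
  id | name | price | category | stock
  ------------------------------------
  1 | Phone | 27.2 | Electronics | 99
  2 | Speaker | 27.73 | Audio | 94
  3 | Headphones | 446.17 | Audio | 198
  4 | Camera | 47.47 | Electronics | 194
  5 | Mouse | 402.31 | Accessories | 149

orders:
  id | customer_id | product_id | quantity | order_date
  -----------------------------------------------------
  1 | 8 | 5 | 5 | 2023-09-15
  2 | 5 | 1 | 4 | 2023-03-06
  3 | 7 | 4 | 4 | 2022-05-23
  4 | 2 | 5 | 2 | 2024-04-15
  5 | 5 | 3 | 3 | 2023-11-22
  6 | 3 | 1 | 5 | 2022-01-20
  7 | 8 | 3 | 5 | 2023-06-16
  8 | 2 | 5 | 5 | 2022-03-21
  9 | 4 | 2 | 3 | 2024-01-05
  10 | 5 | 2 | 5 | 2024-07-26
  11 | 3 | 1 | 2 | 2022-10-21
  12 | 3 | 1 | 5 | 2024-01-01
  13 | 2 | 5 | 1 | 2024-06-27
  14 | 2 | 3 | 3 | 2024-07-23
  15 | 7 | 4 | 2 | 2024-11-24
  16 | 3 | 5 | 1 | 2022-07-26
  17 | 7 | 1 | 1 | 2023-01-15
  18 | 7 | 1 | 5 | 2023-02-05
SELECT id, product_id FROM orders WHERE product_id IN (SELECT id FROM products WHERE stock < 128)

Execution result:
id | product_id
2 | 1
6 | 1
9 | 2
10 | 2
11 | 1
12 | 1
17 | 1
18 | 1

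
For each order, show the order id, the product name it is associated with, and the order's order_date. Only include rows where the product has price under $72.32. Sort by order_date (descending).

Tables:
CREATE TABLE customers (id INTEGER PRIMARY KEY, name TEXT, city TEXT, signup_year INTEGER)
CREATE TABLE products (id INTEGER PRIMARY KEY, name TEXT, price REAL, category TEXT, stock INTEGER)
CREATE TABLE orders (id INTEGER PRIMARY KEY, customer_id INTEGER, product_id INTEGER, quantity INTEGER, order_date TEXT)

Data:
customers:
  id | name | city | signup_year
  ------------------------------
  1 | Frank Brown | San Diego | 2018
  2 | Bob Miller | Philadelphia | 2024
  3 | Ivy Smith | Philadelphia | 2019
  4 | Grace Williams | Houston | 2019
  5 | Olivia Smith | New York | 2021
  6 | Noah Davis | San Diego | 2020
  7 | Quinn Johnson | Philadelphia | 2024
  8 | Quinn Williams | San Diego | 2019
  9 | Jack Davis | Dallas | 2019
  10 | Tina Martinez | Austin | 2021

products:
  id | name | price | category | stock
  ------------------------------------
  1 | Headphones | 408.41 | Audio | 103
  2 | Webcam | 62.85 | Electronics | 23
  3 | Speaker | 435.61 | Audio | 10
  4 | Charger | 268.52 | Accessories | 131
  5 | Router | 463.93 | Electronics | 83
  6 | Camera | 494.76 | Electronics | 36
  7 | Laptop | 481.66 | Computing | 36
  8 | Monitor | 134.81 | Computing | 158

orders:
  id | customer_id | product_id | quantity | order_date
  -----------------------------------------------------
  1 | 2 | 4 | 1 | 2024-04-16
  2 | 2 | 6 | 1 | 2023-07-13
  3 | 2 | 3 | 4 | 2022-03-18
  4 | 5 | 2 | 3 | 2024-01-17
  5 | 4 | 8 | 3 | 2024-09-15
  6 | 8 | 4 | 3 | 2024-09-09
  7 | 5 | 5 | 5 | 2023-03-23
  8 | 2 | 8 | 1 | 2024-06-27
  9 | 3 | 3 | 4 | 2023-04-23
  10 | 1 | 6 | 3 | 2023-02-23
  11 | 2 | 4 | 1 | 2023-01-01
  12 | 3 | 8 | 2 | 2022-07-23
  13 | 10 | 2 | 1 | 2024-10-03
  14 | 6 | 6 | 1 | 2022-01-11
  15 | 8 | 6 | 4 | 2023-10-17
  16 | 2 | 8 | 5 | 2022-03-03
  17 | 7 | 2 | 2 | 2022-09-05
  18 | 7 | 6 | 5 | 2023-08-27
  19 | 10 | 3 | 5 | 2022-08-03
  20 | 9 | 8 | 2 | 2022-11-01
SELECT c.id, p.name AS product, c.order_date FROM orders c JOIN products p ON c.product_id = p.id WHERE p.price < 72.32 ORDER BY c.order_date DESC

Execution result:
id | product | order_date
13 | Webcam | 2024-10-03
4 | Webcam | 2024-01-17
17 | Webcam | 2022-09-05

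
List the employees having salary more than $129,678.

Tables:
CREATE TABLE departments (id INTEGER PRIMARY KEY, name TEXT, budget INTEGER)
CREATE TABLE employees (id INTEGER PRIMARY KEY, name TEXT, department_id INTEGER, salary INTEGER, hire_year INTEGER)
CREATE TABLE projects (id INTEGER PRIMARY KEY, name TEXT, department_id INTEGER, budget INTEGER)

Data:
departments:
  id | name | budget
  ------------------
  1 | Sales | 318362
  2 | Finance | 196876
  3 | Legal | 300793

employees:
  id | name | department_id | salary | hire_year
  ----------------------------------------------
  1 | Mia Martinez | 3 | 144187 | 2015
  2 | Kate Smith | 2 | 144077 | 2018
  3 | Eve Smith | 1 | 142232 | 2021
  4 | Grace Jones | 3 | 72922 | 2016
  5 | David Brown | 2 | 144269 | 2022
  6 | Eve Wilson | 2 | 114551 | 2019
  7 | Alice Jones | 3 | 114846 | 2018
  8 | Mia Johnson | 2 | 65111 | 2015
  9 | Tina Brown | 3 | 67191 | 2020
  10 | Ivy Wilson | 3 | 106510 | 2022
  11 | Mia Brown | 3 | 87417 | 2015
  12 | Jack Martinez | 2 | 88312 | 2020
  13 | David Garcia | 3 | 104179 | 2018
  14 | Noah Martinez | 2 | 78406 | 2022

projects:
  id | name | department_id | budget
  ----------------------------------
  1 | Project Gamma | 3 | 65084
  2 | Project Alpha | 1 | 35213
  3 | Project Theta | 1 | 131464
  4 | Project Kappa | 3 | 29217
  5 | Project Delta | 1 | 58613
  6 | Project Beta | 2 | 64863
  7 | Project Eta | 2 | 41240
SELECT name, salary FROM employees WHERE salary > 129678

Execution result:
name | salary
Mia Martinez | 144187
Kate Smith | 144077
Eve Smith | 142232
David Brown | 144269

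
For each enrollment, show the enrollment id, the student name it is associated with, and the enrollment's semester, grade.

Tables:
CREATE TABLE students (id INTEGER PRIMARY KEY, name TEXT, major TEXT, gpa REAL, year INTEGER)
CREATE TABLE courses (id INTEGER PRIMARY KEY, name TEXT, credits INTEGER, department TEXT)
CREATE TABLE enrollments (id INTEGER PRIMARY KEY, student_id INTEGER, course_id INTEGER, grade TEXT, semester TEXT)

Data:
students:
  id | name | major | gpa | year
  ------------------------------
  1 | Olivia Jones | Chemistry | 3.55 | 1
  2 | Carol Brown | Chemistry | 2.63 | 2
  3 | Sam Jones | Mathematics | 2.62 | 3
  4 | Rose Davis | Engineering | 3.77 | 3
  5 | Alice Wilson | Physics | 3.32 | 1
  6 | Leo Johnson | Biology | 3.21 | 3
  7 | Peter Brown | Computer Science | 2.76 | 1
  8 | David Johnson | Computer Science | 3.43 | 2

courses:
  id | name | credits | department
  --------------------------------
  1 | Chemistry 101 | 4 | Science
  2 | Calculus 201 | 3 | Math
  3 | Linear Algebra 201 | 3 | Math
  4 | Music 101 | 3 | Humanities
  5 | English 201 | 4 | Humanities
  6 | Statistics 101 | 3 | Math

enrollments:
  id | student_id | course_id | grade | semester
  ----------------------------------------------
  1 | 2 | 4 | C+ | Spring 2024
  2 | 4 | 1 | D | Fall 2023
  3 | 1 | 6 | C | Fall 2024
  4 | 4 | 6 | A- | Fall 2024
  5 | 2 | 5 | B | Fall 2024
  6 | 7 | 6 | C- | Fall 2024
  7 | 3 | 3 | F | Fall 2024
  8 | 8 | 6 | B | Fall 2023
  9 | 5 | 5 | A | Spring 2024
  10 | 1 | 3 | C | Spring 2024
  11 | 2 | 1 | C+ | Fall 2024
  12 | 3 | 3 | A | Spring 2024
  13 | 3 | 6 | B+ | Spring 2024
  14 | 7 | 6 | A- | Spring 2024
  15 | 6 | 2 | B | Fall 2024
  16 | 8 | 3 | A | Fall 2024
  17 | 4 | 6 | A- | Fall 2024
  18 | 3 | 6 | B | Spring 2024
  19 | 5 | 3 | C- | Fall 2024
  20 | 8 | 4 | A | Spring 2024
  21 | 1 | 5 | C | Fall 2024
SELECT c.id, p.name AS student, c.semester, c.grade FROM enrollments c JOIN students p ON c.student_id = p.id

Execution result:
id | student | semester | grade
1 | Carol Brown | Spring 2024 | C+
2 | Rose Davis | Fall 2023 | D
3 | Olivia Jones | Fall 2024 | C
4 | Rose Davis | Fall 2024 | A-
5 | Carol Brown | Fall 2024 | B
6 | Peter Brown | Fall 2024 | C-
7 | Sam Jones | Fall 2024 | F
8 | David Johnson | Fall 2023 | B
9 | Alice Wilson | Spring 2024 | A
10 | Olivia Jones | Spring 2024 | C
11 | Carol Brown | Fall 2024 | C+
12 | Sam Jones | Spring 2024 | A
13 | Sam Jones | Spring 2024 | B+
14 | Peter Brown | Spring 2024 | A-
15 | Leo Johnson | Fall 2024 | B
16 | David Johnson | Fall 2024 | A
17 | Rose Davis | Fall 2024 | A-
18 | Sam Jones | Spring 2024 | B
19 | Alice Wilson | Fall 2024 | C-
20 | David Johnson | Spring 2024 | A
21 | Olivia Jones | Fall 2024 | C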